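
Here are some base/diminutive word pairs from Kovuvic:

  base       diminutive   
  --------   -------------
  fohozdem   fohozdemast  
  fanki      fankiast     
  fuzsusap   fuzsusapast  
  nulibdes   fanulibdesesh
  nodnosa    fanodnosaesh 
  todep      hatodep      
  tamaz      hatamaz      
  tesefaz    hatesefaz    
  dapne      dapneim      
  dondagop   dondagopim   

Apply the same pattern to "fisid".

"fisid" begins with f-. The stems beginning with f- (fohozdem → fohozdemast, fanki → fankiast, fuzsusap → fuzsusapast) add -ast.
The other patterns: stems beginning with n- add fa- … -esh around the stem; stems beginning with t- add the prefix ha-; stems beginning with d- add -im.
So fisid → fisidast.

fisidast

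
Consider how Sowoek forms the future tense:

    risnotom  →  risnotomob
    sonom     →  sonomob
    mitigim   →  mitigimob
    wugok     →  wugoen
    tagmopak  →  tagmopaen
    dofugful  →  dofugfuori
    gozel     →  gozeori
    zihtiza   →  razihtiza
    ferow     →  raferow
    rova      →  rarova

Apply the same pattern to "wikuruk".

wikuruen

"wikuruk" ends in -k. The stems ending in -k (wugok → wugoen, tagmopak → tagmopaen) drop the final letter and add -en.
The other patterns: stems ending in -m add -ob; stems ending in -l drop the final letter and add -ori; stems ending in -a or -w add the prefix ra-.
So wikuruk → wikuruen.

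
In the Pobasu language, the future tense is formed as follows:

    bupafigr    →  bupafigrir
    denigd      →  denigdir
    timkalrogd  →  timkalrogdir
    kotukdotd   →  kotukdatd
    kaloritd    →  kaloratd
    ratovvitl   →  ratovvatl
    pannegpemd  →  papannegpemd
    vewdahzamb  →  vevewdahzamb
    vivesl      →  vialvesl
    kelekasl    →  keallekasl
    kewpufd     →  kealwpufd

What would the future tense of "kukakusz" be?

kualkakusz

"kukakusz" has second-to-last letter 's'. The stems whose second-to-last letter is 's' (vivesl → vialvesl, kelekasl → keallekasl) insert -al- after the first vowel.
So kukakusz → kualkakusz.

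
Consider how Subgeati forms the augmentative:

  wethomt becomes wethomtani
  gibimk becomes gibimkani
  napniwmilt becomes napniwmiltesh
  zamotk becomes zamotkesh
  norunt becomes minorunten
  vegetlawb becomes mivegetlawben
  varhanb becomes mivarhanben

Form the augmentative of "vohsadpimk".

vohsadpimkani

wethomt and napniwmilt both end in -t yet inflect differently (wethomtani, napniwmiltesh), so the final letter is not what conditions the rule; the second-to-last letter is.
"vohsadpimk" has second-to-last letter 'm'. The stems whose second-to-last letter is 'm' (wethomt → wethomtani, gibimk → gibimkani) add -ani.
The other patterns: stems whose second-to-last letter is 'l' or 't' add -esh; stems whose second-to-last letter is 'n' or 'w' add mi- … -en around the stem.
So vohsadpimk → vohsadpimkani.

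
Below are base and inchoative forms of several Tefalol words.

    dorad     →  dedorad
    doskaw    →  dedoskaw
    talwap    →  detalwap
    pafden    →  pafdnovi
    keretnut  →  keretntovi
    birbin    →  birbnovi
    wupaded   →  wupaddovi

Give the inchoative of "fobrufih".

fobrufhovi

"fobrufih" has last vowel 'i'. The one such stem in the data (birbin → birbnovi) deletes the last vowel and adds -ovi (as do pafden, keretnut), so the same rule applies.
The other pattern: stems whose last vowel is 'a' add the prefix de-.
So fobrufih → fobrufhovi.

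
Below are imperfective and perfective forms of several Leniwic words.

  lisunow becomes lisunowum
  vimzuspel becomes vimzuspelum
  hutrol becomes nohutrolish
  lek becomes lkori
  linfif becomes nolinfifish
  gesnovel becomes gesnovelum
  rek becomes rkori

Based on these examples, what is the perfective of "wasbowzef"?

wasbowzefum

"wasbowzef" has 3 vowels. The stems with 3 vowels (gesnovel → gesnovelum, lisunow → lisunowum, vimzuspel → vimzuspelum) add -um.
The other patterns: stems with 1 vowel delete the last vowel and add -ori; stems with 2 vowels add no- … -ish around the stem.
So wasbowzef → wasbowzefum.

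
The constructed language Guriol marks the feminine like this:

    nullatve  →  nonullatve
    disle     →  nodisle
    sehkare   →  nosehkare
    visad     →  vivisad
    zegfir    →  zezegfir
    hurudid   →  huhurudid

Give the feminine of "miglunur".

mimiglunur

disle and visad both have 2 vowels yet inflect differently (nodisle, vivisad), so the number of vowels is not what conditions the rule; the final letter is.
"miglunur" ends in -r. The one such stem in the data (zegfir → zezegfir) repeats the first consonant+vowel as a prefix (as do visad, hurudid), so the same rule applies.
The other pattern: stems ending in -e add the prefix no-.
So miglunur → mimiglunur.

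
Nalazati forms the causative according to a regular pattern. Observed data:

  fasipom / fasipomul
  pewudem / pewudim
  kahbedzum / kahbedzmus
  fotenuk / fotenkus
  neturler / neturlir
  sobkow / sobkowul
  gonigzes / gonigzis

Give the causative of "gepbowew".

kahbedzum and pewudem both end in -m yet inflect differently (kahbedzmus, pewudim), so the final letter is not what conditions the rule; the last vowel is.
"gepbowew" has last vowel 'e'. The stems whose last vowel is 'e' (gonigzes → gonigzis, pewudem → pewudim, neturler → neturlir) change the last vowel to 'i'.
The other patterns: stems whose last vowel is 'u' delete the last vowel and add -us; stems whose last vowel is 'o' add -ul.
So gepbowew → gepbowiw.

gepbowiw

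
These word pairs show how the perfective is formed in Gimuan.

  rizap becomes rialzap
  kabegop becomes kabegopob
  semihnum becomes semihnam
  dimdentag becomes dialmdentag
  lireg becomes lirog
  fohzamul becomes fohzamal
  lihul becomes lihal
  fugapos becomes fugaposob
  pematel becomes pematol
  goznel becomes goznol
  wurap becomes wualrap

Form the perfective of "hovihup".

goznel and lihul both end in -l yet inflect differently (goznol, lihal), so the final letter is not what conditions the rule; the last vowel is.
"hovihup" has last vowel 'u'. The stems whose last vowel is 'u' (lihul → lihal, fohzamul → fohzamal, semihnum → semihnam) change the last vowel to 'a'.
So hovihup → hovihap.

hovihap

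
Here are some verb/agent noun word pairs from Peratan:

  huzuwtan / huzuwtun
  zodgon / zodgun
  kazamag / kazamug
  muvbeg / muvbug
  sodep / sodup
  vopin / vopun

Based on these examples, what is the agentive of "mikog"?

mikug

Every pair shown (huzuwtan → huzuwtun, zodgon → zodgun, kazamag → kazamug, …) follows the same rule: change the last vowel to 'u'.
So mikog → mikug.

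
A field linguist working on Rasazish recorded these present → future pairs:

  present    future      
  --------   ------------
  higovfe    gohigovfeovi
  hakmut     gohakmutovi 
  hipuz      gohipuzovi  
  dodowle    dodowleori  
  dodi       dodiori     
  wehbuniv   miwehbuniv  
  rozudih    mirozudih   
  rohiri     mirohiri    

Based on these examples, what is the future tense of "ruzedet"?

miruzedet

"ruzedet" begins with r-. The stems beginning with r- (rozudih → mirozudih, rohiri → mirohiri) add the prefix mi-.
The other patterns: stems beginning with h- add go- … -ovi around the stem; stems beginning with d- add -ori.
So ruzedet → miruzedet.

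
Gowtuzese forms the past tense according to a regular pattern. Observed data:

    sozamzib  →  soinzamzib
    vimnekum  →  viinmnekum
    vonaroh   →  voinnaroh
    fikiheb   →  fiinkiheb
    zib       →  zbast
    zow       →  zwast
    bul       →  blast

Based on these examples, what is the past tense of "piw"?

sozamzib and zib both end in -b yet inflect differently (soinzamzib, zbast), so the final letter is not what conditions the rule; the number of vowels is.
"piw" has 1 vowel. The stems with 1 vowel (zib → zbast, zow → zwast, bul → blast) delete the last vowel and add -ast.
The other pattern: stems with 3 vowels insert -in- after the first vowel.
So piw → pwast.

pwast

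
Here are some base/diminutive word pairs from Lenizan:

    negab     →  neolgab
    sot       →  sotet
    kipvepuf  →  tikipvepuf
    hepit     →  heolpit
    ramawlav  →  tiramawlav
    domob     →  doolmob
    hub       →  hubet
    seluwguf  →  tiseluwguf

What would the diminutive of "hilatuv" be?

tihilatuv

"hilatuv" has 3 vowels. The stems with 3 vowels (ramawlav → tiramawlav, seluwguf → tiseluwguf, kipvepuf → tikipvepuf) add the prefix ti-.
The other patterns: stems with 1 vowel add -et; stems with 2 vowels insert -ol- after the first vowel.
So hilatuv → tihilatuv.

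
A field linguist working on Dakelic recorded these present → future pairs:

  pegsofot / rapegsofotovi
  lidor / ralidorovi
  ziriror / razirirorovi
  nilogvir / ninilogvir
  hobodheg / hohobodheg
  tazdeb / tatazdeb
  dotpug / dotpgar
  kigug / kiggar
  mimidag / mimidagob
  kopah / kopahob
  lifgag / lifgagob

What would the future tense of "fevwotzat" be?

lidor and nilogvir both end in -r yet inflect differently (ralidorovi, ninilogvir), so the final letter is not what conditions the rule; the last vowel is.
"fevwotzat" has last vowel 'a'. The stems whose last vowel is 'a' (mimidag → mimidagob, kopah → kopahob, lifgag → lifgagob) add -ob.
The other patterns: stems whose last vowel is 'o' add ra- … -ovi around the stem; stems whose last vowel is 'e' or 'i' repeat the first consonant+vowel as a prefix; stems whose last vowel is 'u' delete the last vowel and add -ar.
So fevwotzat → fevwotzatob.

fevwotzatob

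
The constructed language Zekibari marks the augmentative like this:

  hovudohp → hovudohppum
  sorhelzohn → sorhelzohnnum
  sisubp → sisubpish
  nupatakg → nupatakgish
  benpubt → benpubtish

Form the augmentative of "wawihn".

wawihnnum

hovudohp and sisubp both end in -p yet inflect differently (hovudohppum, sisubpish), so the final letter is not what conditions the rule; the second-to-last letter is.
"wawihn" has second-to-last letter 'h'. The stems whose second-to-last letter is 'h' (hovudohp → hovudohppum, sorhelzohn → sorhelzohnnum) double the final consonant and add -um.
The other pattern: stems whose second-to-last letter is 'b' or 'k' add -ish.
So wawihn → wawihnnum.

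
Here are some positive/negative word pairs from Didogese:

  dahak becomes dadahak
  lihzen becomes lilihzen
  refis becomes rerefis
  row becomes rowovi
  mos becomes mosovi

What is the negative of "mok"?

mokovi

"mok" has 1 vowel. The stems with 1 vowel (row → rowovi, mos → mosovi) add -ovi.
So mok → mokovi.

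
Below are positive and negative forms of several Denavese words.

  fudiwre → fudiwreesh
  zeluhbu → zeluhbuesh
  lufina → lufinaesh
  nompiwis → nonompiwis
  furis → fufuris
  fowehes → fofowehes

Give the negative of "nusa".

nusaesh

fudiwre and fowehes both have last vowel 'e' yet inflect differently (fudiwreesh, fofowehes), so the last vowel is not what conditions the rule; whether the stem ends in a vowel or a consonant is.
"nusa" ends in a vowel. The stems ending in a vowel (fudiwre → fudiwreesh, zeluhbu → zeluhbuesh, lufina → lufinaesh) add -esh.
So nusa → nusaesh.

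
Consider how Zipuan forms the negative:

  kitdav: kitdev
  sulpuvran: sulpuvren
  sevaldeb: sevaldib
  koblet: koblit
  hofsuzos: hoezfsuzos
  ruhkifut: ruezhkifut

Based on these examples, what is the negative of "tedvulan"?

tedvulen

"tedvulan" has last vowel 'a'. The stems whose last vowel is 'a' (kitdav → kitdev, sulpuvran → sulpuvren) change the last vowel to 'e'.
The other patterns: stems whose last vowel is 'e' change the last vowel to 'i'; stems whose last vowel is 'o' or 'u' insert -ez- after the first vowel.
So tedvulan → tedvulen.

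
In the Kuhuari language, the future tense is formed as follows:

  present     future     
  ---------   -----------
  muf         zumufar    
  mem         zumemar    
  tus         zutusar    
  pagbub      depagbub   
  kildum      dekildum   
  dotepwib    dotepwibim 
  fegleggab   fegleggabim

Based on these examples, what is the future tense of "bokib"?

debokib

"bokib" has 2 vowels. The stems with 2 vowels (pagbub → depagbub, kildum → dekildum) add the prefix de-.
The other patterns: stems with 1 vowel add zu- … -ar around the stem; stems with 3 vowels add -im.
So bokib → debokib.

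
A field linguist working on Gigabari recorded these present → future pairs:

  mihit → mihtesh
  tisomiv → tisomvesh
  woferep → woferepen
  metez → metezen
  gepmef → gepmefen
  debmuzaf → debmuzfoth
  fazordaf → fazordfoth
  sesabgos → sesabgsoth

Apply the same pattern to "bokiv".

bokvesh

"bokiv" has last vowel 'i'. The stems whose last vowel is 'i' (mihit → mihtesh, tisomiv → tisomvesh) delete the last vowel and add -esh.
So bokiv → bokvesh.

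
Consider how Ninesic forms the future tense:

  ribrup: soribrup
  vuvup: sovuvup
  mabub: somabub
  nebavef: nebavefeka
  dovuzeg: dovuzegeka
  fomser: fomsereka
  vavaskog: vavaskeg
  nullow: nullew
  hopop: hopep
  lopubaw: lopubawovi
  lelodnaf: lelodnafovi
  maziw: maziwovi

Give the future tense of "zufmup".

sozufmup

"zufmup" has last vowel 'u'. The stems whose last vowel is 'u' (ribrup → soribrup, vuvup → sovuvup, mabub → somabub) add the prefix so-.
The other patterns: stems whose last vowel is 'e' add -eka; stems whose last vowel is 'o' change the last vowel to 'e'; stems whose last vowel is 'a' or 'i' add -ovi.
So zufmup → sozufmup.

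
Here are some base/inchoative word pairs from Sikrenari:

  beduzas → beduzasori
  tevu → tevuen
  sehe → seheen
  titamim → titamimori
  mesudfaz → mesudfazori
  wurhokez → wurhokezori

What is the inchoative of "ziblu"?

zibluen

"ziblu" ends in a vowel. The stems ending in a vowel (sehe → seheen, tevu → tevuen) add -en.
So ziblu → zibluen.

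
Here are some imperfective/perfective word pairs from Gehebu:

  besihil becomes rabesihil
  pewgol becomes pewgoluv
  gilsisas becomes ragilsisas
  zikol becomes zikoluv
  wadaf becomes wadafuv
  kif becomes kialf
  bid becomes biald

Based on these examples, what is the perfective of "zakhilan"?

razakhilan

"zakhilan" has 3 vowels. The stems with 3 vowels (gilsisas → ragilsisas, besihil → rabesihil) add the prefix ra-.
So zakhilan → razakhilan.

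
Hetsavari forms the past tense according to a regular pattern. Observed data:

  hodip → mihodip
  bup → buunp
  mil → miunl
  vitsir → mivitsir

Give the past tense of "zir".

ziunr

bup and hodip both end in -p yet inflect differently (buunp, mihodip), so the final letter is not what conditions the rule; the number of vowels is.
"zir" has 1 vowel. The stems with 1 vowel (mil → miunl, bup → buunp) insert -un- after the first vowel.
The other pattern: stems with 2 vowels add the prefix mi-.
So zir → ziunr.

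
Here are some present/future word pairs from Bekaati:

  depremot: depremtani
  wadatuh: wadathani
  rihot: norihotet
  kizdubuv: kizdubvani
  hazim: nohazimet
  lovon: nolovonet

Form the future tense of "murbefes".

depremot and rihot both end in -t yet inflect differently (depremtani, norihotet), so the final letter is not what conditions the rule; the number of vowels is.
"murbefes" has 3 vowels. The stems with 3 vowels (wadatuh → wadathani, depremot → depremtani, kizdubuv → kizdubvani) delete the last vowel and add -ani.
The other pattern: stems with 2 vowels add no- … -et around the stem.
So murbefes → murbefsani.

murbefsani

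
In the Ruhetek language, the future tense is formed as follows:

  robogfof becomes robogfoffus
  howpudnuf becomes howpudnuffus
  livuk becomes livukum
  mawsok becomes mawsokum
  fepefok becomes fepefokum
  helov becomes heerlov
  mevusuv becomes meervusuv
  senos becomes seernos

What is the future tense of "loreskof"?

howpudnuf and livuk both have last vowel 'u' yet inflect differently (howpudnuffus, livukum), so the last vowel is not what conditions the rule; the final letter is.
"loreskof" ends in -f. The stems ending in -f (robogfof → robogfoffus, howpudnuf → howpudnuffus) double the final consonant and add -us.
The other patterns: stems ending in -k add -um; stems ending in -s or -v insert -er- after the first vowel.
So loreskof → loreskoffus.

loreskoffus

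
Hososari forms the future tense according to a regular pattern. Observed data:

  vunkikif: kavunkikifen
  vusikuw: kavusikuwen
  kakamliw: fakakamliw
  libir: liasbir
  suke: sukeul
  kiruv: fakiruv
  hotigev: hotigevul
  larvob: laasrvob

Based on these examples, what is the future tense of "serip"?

seripul

vusikuw and kakamliw both end in -w yet inflect differently (kavusikuwen, fakakamliw), so the final letter is not what conditions the rule; the first letter is.
"serip" begins with s-. The one such stem in the data (suke → sukeul) adds -ul, so the same rule applies.
The other patterns: stems beginning with l- insert -as- after the first vowel; stems beginning with v- add ka- … -en around the stem; stems beginning with k- add the prefix fa-.
So serip → seripul.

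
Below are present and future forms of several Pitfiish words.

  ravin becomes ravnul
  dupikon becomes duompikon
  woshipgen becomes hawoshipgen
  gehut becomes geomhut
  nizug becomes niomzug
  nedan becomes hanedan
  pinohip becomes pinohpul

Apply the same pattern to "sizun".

ravin and nedan both end in -n yet inflect differently (ravnul, hanedan), so the final letter is not what conditions the rule; the last vowel is.
"sizun" has last vowel 'u'. The stems whose last vowel is 'u' (nizug → niomzug, gehut → geomhut) insert -om- after the first vowel.
The other patterns: stems whose last vowel is 'i' delete the last vowel and add -ul; stems whose last vowel is 'a' or 'e' add the prefix ha-.
So sizun → siomzun.

siomzun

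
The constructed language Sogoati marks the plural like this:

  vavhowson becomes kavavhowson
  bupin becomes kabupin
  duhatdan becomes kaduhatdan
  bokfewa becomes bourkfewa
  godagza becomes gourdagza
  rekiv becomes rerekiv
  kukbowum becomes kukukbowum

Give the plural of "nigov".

"nigov" ends in -v. The one such stem in the data (rekiv → rerekiv) repeats the first consonant+vowel as a prefix (as does kukbowum), so the same rule applies.
The other patterns: stems ending in -n add the prefix ka-; stems ending in -a insert -ur- after the first vowel.
So nigov → ninigov.

ninigov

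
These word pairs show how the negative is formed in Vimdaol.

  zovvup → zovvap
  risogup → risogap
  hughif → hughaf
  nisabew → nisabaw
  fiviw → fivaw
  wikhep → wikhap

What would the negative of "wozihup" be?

wozihap

Every pair shown (zovvup → zovvap, risogup → risogap, hughif → hughaf, …) follows the same rule: change the last vowel to 'a'.
So wozihup → wozihap.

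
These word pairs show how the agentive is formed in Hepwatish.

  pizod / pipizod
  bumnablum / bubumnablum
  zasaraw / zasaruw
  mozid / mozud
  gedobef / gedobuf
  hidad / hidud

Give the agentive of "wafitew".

"wafitew" has last vowel 'e'. The one such stem in the data (gedobef → gedobuf) changes the last vowel to 'u' (as do zasaraw, mozid), so the same rule applies.
The other pattern: stems whose last vowel is 'o' or 'u' repeat the first consonant+vowel as a prefix.
So wafitew → wafituw.

wafituw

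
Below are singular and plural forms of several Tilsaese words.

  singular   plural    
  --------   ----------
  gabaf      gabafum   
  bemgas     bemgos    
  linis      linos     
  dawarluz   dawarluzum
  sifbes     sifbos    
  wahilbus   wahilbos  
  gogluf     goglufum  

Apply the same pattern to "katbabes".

bemgas and gabaf both have last vowel 'a' yet inflect differently (bemgos, gabafum), so the last vowel is not what conditions the rule; the final letter is.
"katbabes" ends in -s. The stems ending in -s (bemgas → bemgos, sifbes → sifbos, wahilbus → wahilbos) change the last vowel to 'o'.
So katbabes → katbabos.

katbabos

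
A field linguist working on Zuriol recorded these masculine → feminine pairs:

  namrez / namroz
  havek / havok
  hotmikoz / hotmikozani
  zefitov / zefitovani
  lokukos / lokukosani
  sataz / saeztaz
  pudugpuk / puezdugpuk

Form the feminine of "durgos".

durgosani

"durgos" has last vowel 'o'. The stems whose last vowel is 'o' (hotmikoz → hotmikozani, zefitov → zefitovani, lokukos → lokukosani) add -ani.
So durgos → durgosani.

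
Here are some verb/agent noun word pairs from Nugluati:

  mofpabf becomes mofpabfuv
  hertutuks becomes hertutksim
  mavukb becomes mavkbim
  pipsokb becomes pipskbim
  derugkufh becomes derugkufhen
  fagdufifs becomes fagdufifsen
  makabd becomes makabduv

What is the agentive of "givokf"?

givkfim

hertutuks and fagdufifs both end in -s yet inflect differently (hertutksim, fagdufifsen), so the final letter is not what conditions the rule; the second-to-last letter is.
"givokf" has second-to-last letter 'k'. The stems whose second-to-last letter is 'k' (hertutuks → hertutksim, pipsokb → pipskbim, mavukb → mavkbim) delete the last vowel and add -im.
So givokf → givkfim.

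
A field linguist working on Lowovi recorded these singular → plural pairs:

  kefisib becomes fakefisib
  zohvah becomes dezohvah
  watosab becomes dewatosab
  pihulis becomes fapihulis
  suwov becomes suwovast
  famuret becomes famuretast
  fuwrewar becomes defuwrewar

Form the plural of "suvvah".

kefisib and watosab both end in -b yet inflect differently (fakefisib, dewatosab), so the final letter is not what conditions the rule; the last vowel is.
"suvvah" has last vowel 'a'. The stems whose last vowel is 'a' (watosab → dewatosab, fuwrewar → defuwrewar, zohvah → dezohvah) add the prefix de-.
The other patterns: stems whose last vowel is 'i' add the prefix fa-; stems whose last vowel is 'e' or 'o' add -ast.
So suvvah → desuvvah.

desuvvah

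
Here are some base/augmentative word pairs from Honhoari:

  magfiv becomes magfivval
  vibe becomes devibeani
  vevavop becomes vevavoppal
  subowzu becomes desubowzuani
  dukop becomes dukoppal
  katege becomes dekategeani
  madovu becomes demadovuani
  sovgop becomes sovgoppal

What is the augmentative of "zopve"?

vibe and vevavop both begin with v- yet inflect differently (devibeani, vevavoppal), so the first letter is not what conditions the rule; whether the stem ends in a vowel or a consonant is.
"zopve" ends in a vowel. The stems ending in a vowel (madovu → demadovuani, subowzu → desubowzuani, katege → dekategeani) add de- … -ani around the stem.
So zopve → dezopveani.

dezopveani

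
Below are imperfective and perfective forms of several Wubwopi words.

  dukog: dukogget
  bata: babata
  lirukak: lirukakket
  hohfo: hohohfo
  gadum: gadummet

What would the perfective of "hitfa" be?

hihitfa

bata and lirukak both have last vowel 'a' yet inflect differently (babata, lirukakket), so the last vowel is not what conditions the rule; whether the stem ends in a vowel or a consonant is.
"hitfa" ends in a vowel. The stems ending in a vowel (hohfo → hohohfo, bata → babata) repeat the first consonant+vowel as a prefix.
So hitfa → hihitfa.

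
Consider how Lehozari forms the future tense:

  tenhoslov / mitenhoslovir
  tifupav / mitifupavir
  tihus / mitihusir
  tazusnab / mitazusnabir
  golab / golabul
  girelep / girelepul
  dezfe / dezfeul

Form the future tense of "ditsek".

ditsekul

tazusnab and golab both end in -b yet inflect differently (mitazusnabir, golabul), so the final letter is not what conditions the rule; the first letter is.
"ditsek" begins with d-. The one such stem in the data (dezfe → dezfeul) adds -ul, so the same rule applies.
So ditsek → ditsekul.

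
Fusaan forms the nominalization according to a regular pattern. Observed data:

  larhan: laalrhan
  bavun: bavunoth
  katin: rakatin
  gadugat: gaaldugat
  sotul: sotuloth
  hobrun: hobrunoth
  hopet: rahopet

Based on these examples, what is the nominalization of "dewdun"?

larhan and bavun both end in -n yet inflect differently (laalrhan, bavunoth), so the final letter is not what conditions the rule; the last vowel is.
"dewdun" has last vowel 'u'. The stems whose last vowel is 'u' (bavun → bavunoth, hobrun → hobrunoth, sotul → sotuloth) add -oth.
The other patterns: stems whose last vowel is 'a' insert -al- after the first vowel; stems whose last vowel is 'e' or 'i' add the prefix ra-.
So dewdun → dewdunoth.

dewdunoth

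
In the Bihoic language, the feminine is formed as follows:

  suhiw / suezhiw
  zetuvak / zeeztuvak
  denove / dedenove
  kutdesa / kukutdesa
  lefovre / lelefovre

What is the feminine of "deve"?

dedeve

zetuvak and kutdesa both have last vowel 'a' yet inflect differently (zeeztuvak, kukutdesa), so the last vowel is not what conditions the rule; whether the stem ends in a vowel or a consonant is.
"deve" ends in a vowel. The stems ending in a vowel (denove → dedenove, kutdesa → kukutdesa, lefovre → lelefovre) repeat the first consonant+vowel as a prefix.
So deve → dedeve.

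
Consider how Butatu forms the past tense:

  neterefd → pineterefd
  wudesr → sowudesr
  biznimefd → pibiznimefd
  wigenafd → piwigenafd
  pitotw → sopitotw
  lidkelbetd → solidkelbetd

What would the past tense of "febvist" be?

biznimefd and lidkelbetd both end in -d yet inflect differently (pibiznimefd, solidkelbetd), so the final letter is not what conditions the rule; the second-to-last letter is.
"febvist" has second-to-last letter 's'. The one such stem in the data (wudesr → sowudesr) adds the prefix so-, so the same rule applies.
The other pattern: stems whose second-to-last letter is 'f' add the prefix pi-.
So febvist → sofebvist.

sofebvist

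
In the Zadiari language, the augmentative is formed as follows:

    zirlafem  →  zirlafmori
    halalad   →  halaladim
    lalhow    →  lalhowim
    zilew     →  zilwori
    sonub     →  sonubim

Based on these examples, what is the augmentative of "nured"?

nurdori

"nured" has last vowel 'e'. The stems whose last vowel is 'e' (zirlafem → zirlafmori, zilew → zilwori) delete the last vowel and add -ori.
The other pattern: stems whose last vowel is 'a', 'o' or 'u' add -im.
So nured → nurdori.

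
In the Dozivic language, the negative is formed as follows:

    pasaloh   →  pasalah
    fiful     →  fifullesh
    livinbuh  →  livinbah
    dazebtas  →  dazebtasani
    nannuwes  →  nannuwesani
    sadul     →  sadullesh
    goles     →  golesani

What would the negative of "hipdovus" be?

"hipdovus" ends in -s. The stems ending in -s (dazebtas → dazebtasani, goles → golesani, nannuwes → nannuwesani) add -ani.
So hipdovus → hipdovusani.

hipdovusani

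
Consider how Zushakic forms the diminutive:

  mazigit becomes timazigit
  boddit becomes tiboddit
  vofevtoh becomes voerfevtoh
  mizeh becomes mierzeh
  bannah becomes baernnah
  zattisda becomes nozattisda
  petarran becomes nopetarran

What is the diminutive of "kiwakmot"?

tikiwakmot

"kiwakmot" ends in -t. The stems ending in -t (mazigit → timazigit, boddit → tiboddit) add the prefix ti-.
The other patterns: stems ending in -h insert -er- after the first vowel; stems ending in -a or -n add the prefix no-.
So kiwakmot → tikiwakmot.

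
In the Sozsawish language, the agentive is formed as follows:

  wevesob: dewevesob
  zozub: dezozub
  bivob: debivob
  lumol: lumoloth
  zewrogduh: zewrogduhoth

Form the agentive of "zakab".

"zakab" ends in -b. The stems ending in -b (wevesob → dewevesob, zozub → dezozub, bivob → debivob) add the prefix de-.
So zakab → dezakab.

dezakab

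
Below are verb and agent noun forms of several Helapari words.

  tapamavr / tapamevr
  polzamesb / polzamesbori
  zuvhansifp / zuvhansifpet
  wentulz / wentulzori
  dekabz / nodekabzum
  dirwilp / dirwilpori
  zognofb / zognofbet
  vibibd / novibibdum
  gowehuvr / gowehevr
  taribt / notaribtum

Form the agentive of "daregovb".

wentulz and dekabz both end in -z yet inflect differently (wentulzori, nodekabzum), so the final letter is not what conditions the rule; the second-to-last letter is.
"daregovb" has second-to-last letter 'v'. The stems whose second-to-last letter is 'v' (tapamavr → tapamevr, gowehuvr → gowehevr) change the last vowel to 'e'.
So daregovb → daregevb.

daregevb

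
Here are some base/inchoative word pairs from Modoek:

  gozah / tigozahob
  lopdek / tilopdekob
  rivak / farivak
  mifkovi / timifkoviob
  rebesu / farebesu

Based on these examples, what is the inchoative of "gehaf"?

rivak and lopdek both end in -k yet inflect differently (farivak, tilopdekob), so the final letter is not what conditions the rule; the first letter is.
"gehaf" begins with g-. The one such stem in the data (gozah → tigozahob) adds ti- … -ob around the stem, so the same rule applies.
The other pattern: stems beginning with r- add the prefix fa-.
So gehaf → tigehafob.

tigehafob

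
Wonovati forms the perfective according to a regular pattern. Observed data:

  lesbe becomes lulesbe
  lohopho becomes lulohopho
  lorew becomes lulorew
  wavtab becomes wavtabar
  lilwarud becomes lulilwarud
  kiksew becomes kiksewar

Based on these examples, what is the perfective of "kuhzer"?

lorew and kiksew both end in -w yet inflect differently (lulorew, kiksewar), so the final letter is not what conditions the rule; the first letter is.
"kuhzer" begins with k-. The one such stem in the data (kiksew → kiksewar) adds -ar, so the same rule applies.
The other pattern: stems beginning with l- add the prefix lu-.
So kuhzer → kuhzerar.

kuhzerar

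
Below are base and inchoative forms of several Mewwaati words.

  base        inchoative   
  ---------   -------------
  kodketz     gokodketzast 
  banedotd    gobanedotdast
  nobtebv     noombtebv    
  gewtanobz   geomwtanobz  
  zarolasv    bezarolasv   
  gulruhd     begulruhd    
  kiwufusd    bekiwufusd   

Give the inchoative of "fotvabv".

kodketz and gewtanobz both end in -z yet inflect differently (gokodketzast, geomwtanobz), so the final letter is not what conditions the rule; the second-to-last letter is.
"fotvabv" has second-to-last letter 'b'. The stems whose second-to-last letter is 'b' (nobtebv → noombtebv, gewtanobz → geomwtanobz) insert -om- after the first vowel.
So fotvabv → foomtvabv.

foomtvabv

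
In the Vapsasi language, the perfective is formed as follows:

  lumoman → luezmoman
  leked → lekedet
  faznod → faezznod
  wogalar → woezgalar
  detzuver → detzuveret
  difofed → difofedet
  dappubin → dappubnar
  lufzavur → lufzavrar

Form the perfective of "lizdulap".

liezzdulap

detzuver and lufzavur both end in -r yet inflect differently (detzuveret, lufzavrar), so the final letter is not what conditions the rule; the last vowel is.
"lizdulap" has last vowel 'a'. The stems whose last vowel is 'a' (wogalar → woezgalar, lumoman → luezmoman) insert -ez- after the first vowel.
The other patterns: stems whose last vowel is 'e' add -et; stems whose last vowel is 'i' or 'u' delete the last vowel and add -ar.
So lizdulap → liezzdulap.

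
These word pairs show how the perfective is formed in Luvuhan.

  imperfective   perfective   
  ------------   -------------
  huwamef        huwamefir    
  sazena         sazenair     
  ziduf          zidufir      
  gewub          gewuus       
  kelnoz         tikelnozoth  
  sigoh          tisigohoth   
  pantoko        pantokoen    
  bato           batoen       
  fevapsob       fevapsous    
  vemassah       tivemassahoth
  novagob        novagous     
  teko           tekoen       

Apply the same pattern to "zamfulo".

zamfuloen

pantoko and novagob both have last vowel 'o' yet inflect differently (pantokoen, novagous), so the last vowel is not what conditions the rule; the final letter is.
"zamfulo" ends in -o. The stems ending in -o (pantoko → pantokoen, bato → batoen, teko → tekoen) add -en.
So zamfulo → zamfuloen.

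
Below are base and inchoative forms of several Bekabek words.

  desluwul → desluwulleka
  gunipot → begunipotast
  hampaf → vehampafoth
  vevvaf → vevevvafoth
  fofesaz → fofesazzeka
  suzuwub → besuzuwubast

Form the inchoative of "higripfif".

vehigripfifoth

fofesaz and vevvaf both have last vowel 'a' yet inflect differently (fofesazzeka, vevevvafoth), so the last vowel is not what conditions the rule; the final letter is.
"higripfif" ends in -f. The stems ending in -f (vevvaf → vevevvafoth, hampaf → vehampafoth) add ve- … -oth around the stem.
So higripfif → vehigripfifoth.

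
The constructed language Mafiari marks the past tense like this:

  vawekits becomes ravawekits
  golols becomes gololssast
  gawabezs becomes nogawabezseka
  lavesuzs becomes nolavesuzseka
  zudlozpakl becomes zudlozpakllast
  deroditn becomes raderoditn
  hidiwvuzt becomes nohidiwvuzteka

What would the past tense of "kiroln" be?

kirolnnast

"kiroln" has second-to-last letter 'l'. The one such stem in the data (golols → gololssast) doubles the final consonant and adds -ast (as does zudlozpakl), so the same rule applies.
So kiroln → kirolnnast.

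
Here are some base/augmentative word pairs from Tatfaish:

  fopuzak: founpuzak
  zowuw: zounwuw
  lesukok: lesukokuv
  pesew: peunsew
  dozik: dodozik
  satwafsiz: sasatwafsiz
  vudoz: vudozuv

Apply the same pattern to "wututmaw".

lesukok and dozik both end in -k yet inflect differently (lesukokuv, dodozik), so the final letter is not what conditions the rule; the last vowel is.
"wututmaw" has last vowel 'a'. The one such stem in the data (fopuzak → founpuzak) inserts -un- after the first vowel (as do pesew, zowuw), so the same rule applies.
So wututmaw → wuuntutmaw.

wuuntutmaw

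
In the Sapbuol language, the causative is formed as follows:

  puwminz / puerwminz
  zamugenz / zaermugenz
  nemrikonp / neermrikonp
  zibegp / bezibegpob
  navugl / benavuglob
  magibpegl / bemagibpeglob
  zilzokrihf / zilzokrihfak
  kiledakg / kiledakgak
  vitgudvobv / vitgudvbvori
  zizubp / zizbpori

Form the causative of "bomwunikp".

nemrikonp and zibegp both end in -p yet inflect differently (neermrikonp, bezibegpob), so the final letter is not what conditions the rule; the second-to-last letter is.
"bomwunikp" has second-to-last letter 'k'. The one such stem in the data (kiledakg → kiledakgak) adds -ak, so the same rule applies.
The other patterns: stems whose second-to-last letter is 'n' insert -er- after the first vowel; stems whose second-to-last letter is 'g' add be- … -ob around the stem; stems whose second-to-last letter is 'b' delete the last vowel and add -ori.
So bomwunikp → bomwunikpak.

bomwunikpak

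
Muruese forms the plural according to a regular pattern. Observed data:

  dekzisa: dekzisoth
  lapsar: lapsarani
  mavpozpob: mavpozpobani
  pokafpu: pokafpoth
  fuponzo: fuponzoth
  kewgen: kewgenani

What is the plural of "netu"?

netoth

dekzisa and lapsar both have last vowel 'a' yet inflect differently (dekzisoth, lapsarani), so the last vowel is not what conditions the rule; whether the stem ends in a vowel or a consonant is.
"netu" ends in a vowel. The stems ending in a vowel (dekzisa → dekzisoth, pokafpu → pokafpoth, fuponzo → fuponzoth) drop the final letter and add -oth.
The other pattern: stems ending in a consonant add -ani.
So netu → netoth.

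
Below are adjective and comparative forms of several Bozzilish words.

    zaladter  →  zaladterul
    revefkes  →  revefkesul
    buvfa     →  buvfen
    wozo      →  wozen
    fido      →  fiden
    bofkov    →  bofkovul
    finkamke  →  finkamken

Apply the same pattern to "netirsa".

netirsen

"netirsa" ends in a vowel. The stems ending in a vowel (fido → fiden, buvfa → buvfen, wozo → wozen) drop the final letter and add -en.
So netirsa → netirsen.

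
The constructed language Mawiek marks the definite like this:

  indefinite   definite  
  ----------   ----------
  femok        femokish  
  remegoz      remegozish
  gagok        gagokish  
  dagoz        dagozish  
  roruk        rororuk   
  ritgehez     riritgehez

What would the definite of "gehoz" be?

femok and roruk both end in -k yet inflect differently (femokish, rororuk), so the final letter is not what conditions the rule; the last vowel is.
"gehoz" has last vowel 'o'. The stems whose last vowel is 'o' (femok → femokish, remegoz → remegozish, gagok → gagokish) add -ish.
So gehoz → gehozish.

gehozish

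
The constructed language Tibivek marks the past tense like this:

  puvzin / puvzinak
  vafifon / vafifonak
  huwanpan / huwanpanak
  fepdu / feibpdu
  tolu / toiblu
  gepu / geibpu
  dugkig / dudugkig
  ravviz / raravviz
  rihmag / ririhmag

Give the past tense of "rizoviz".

puvzin and dugkig both have last vowel 'i' yet inflect differently (puvzinak, dudugkig), so the last vowel is not what conditions the rule; the final letter is.
"rizoviz" ends in -z. The one such stem in the data (ravviz → raravviz) repeats the first consonant+vowel as a prefix (as do dugkig, rihmag), so the same rule applies.
So rizoviz → ririzoviz.

ririzoviz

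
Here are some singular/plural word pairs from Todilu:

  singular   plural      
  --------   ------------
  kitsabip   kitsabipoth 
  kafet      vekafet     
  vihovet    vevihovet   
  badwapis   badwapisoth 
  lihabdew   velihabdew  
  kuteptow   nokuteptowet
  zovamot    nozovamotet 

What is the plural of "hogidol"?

nohogidolet

kafet and zovamot both end in -t yet inflect differently (vekafet, nozovamotet), so the final letter is not what conditions the rule; the last vowel is.
"hogidol" has last vowel 'o'. The stems whose last vowel is 'o' (zovamot → nozovamotet, kuteptow → nokuteptowet) add no- … -et around the stem.
So hogidol → nohogidolet.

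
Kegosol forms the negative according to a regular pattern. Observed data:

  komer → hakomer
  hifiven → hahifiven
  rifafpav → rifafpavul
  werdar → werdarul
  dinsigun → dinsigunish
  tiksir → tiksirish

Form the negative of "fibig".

komer and werdar both end in -r yet inflect differently (hakomer, werdarul), so the final letter is not what conditions the rule; the last vowel is.
"fibig" has last vowel 'i'. The one such stem in the data (tiksir → tiksirish) adds -ish, so the same rule applies.
So fibig → fibigish.

fibigish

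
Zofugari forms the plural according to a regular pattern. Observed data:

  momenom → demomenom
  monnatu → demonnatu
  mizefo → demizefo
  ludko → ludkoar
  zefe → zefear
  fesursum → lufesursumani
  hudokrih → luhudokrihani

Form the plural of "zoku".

mizefo and ludko both end in -o yet inflect differently (demizefo, ludkoar), so the final letter is not what conditions the rule; the first letter is.
"zoku" begins with z-. The one such stem in the data (zefe → zefear) adds -ar, so the same rule applies.
The other patterns: stems beginning with m- add the prefix de-; stems beginning with f- or h- add lu- … -ani around the stem.
So zoku → zokuar.

zokuar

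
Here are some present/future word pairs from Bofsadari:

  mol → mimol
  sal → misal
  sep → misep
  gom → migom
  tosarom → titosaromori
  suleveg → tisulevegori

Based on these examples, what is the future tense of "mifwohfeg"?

timifwohfegori

gom and tosarom both end in -m yet inflect differently (migom, titosaromori), so the final letter is not what conditions the rule; the number of vowels is.
"mifwohfeg" has 3 vowels. The stems with 3 vowels (tosarom → titosaromori, suleveg → tisulevegori) add ti- … -ori around the stem.
So mifwohfeg → timifwohfegori.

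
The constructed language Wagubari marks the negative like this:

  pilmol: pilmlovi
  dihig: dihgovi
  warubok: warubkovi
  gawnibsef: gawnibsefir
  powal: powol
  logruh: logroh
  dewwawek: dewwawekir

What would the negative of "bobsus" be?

bobsos

dewwawek and warubok both end in -k yet inflect differently (dewwawekir, warubkovi), so the final letter is not what conditions the rule; the last vowel is.
"bobsus" has last vowel 'u'. The one such stem in the data (logruh → logroh) changes the last vowel to 'o' (as does powal), so the same rule applies.
The other patterns: stems whose last vowel is 'e' add -ir; stems whose last vowel is 'i' or 'o' delete the last vowel and add -ovi.
So bobsus → bobsos.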